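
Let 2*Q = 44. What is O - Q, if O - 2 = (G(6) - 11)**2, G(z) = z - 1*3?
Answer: 44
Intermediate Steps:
Q = 22 (Q = (1/2)*44 = 22)
G(z) = -3 + z (G(z) = z - 3 = -3 + z)
O = 66 (O = 2 + ((-3 + 6) - 11)**2 = 2 + (3 - 11)**2 = 2 + (-8)**2 = 2 + 64 = 66)
O - Q = 66 - 1*22 = 66 - 22 = 44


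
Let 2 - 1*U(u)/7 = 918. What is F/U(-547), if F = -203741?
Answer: 203741/6412 ≈ 31.775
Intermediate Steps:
U(u) = -6412 (U(u) = 14 - 7*918 = 14 - 6426 = -6412)
F/U(-547) = -203741/(-6412) = -203741*(-1/6412) = 203741/6412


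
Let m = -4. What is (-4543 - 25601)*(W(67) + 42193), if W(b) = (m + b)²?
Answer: -1391507328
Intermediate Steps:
W(b) = (-4 + b)²
(-4543 - 25601)*(W(67) + 42193) = (-4543 - 25601)*((-4 + 67)² + 42193) = -30144*(63² + 42193) = -30144*(3969 + 42193) = -30144*46162 = -1391507328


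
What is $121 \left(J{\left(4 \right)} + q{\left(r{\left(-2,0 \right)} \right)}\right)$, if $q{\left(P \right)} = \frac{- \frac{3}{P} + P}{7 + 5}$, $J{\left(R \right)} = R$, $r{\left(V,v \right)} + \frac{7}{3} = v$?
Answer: $\frac{59653}{126} \approx 473.44$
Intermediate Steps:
$r{\left(V,v \right)} = - \frac{7}{3} + v$
$q{\left(P \right)} = - \frac{1}{4 P} + \frac{P}{12}$ ($q{\left(P \right)} = \frac{P - \frac{3}{P}}{12} = \left(P - \frac{3}{P}\right) \frac{1}{12} = - \frac{1}{4 P} + \frac{P}{12}$)
$121 \left(J{\left(4 \right)} + q{\left(r{\left(-2,0 \right)} \right)}\right) = 121 \left(4 + \frac{-3 + \left(- \frac{7}{3} + 0\right)^{2}}{12 \left(- \frac{7}{3} + 0\right)}\right) = 121 \left(4 + \frac{-3 + \left(- \frac{7}{3}\right)^{2}}{12 \left(- \frac{7}{3}\right)}\right) = 121 \left(4 + \frac{1}{12} \left(- \frac{3}{7}\right) \left(-3 + \frac{49}{9}\right)\right) = 121 \left(4 + \frac{1}{12} \left(- \frac{3}{7}\right) \frac{22}{9}\right) = 121 \left(4 - \frac{11}{126}\right) = 121 \cdot \frac{493}{126} = \frac{59653}{126}$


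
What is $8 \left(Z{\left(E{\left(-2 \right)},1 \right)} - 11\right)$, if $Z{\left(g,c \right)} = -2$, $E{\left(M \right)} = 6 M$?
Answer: $-104$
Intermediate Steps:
$8 \left(Z{\left(E{\left(-2 \right)},1 \right)} - 11\right) = 8 \left(-2 - 11\right) = 8 \left(-13\right) = -104$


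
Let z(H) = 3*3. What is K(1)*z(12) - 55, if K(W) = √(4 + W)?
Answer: -55 + 9*√5 ≈ -34.875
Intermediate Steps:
z(H) = 9
K(1)*z(12) - 55 = √(4 + 1)*9 - 55 = √5*9 - 55 = 9*√5 - 55 = -55 + 9*√5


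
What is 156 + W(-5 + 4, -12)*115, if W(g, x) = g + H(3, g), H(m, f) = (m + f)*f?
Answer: -189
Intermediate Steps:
H(m, f) = f*(f + m) (H(m, f) = (f + m)*f = f*(f + m))
W(g, x) = g + g*(3 + g) (W(g, x) = g + g*(g + 3) = g + g*(3 + g))
156 + W(-5 + 4, -12)*115 = 156 + ((-5 + 4)*(4 + (-5 + 4)))*115 = 156 - (4 - 1)*115 = 156 - 1*3*115 = 156 - 3*115 = 156 - 345 = -189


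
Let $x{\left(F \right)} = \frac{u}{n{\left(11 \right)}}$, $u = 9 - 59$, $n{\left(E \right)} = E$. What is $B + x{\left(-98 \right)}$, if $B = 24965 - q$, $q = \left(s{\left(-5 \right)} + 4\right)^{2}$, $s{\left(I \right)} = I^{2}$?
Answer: $\frac{265314}{11} \approx 24119.0$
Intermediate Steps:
$u = -50$ ($u = 9 - 59 = -50$)
$q = 841$ ($q = \left(\left(-5\right)^{2} + 4\right)^{2} = \left(25 + 4\right)^{2} = 29^{2} = 841$)
$x{\left(F \right)} = - \frac{50}{11}$
$B = 24124$ ($B = 24965 - 841 = 24124$)
$B + x{\left(-98 \right)} = 24124 - \frac{50}{11} = \frac{265314}{11}$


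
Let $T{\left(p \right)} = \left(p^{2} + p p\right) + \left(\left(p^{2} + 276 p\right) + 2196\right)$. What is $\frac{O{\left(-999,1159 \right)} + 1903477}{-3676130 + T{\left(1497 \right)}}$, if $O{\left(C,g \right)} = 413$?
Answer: $\frac{380778}{692453} \approx 0.5499$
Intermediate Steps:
$T{\left(p \right)} = 2196 + 3 p^{2} + 276 p$ ($T{\left(p \right)} = \left(p^{2} + p^{2}\right) + \left(2196 + p^{2} + 276 p\right) = 2 p^{2} + \left(2196 + p^{2} + 276 p\right) = 2196 + 3 p^{2} + 276 p$)
$\frac{O{\left(-999,1159 \right)} + 1903477}{-3676130 + T{\left(1497 \right)}} = \frac{413 + 1903477}{-3676130 + \left(2196 + 3 \cdot 1497^{2} + 276 \cdot 1497\right)} = \frac{1903890}{-3676130 + \left(2196 + 3 \cdot 2241009 + 413172\right)} = \frac{1903890}{-3676130 + \left(2196 + 6723027 + 413172\right)} = \frac{1903890}{-3676130 + 7138395} = \frac{1903890}{3462265} = 1903890 \cdot \frac{1}{3462265} = \frac{380778}{692453}$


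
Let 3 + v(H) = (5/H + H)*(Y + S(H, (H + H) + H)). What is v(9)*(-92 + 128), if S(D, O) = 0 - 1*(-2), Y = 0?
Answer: 580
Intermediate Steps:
S(D, O) = 2 (S(D, O) = 0 + 2 = 2)
v(H) = -3 + 2*H + 10/H (v(H) = -3 + (5/H + H)*(0 + 2) = -3 + (H + 5/H)*2 = -3 + (2*H + 10/H) = -3 + 2*H + 10/H)
v(9)*(-92 + 128) = (-3 + 2*9 + 10/9)*(-92 + 128) = (-3 + 18 + 10*(1/9))*36 = (-3 + 18 + 10/9)*36 = (145/9)*36 = 580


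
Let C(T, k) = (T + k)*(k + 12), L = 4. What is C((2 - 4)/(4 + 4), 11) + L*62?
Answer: 1981/4 ≈ 495.25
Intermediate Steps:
C(T, k) = (12 + k)*(T + k) (C(T, k) = (T + k)*(12 + k) = (12 + k)*(T + k))
C((2 - 4)/(4 + 4), 11) + L*62 = (11**2 + 12*((2 - 4)/(4 + 4)) + 12*11 + ((2 - 4)/(4 + 4))*11) + 4*62 = (121 + 12*(-2/8) + 132 - 2/8*11) + 248 = (121 + 12*(-2*1/8) + 132 - 2*1/8*11) + 248 = (121 + 12*(-1/4) + 132 - 1/4*11) + 248 = (121 - 3 + 132 - 11/4) + 248 = 989/4 + 248 = 1981/4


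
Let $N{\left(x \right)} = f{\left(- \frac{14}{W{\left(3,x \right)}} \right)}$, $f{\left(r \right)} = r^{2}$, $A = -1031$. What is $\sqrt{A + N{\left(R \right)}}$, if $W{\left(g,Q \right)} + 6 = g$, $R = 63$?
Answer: $\frac{i \sqrt{9083}}{3} \approx 31.768 i$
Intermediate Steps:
$W{\left(g,Q \right)} = -6 + g$
$N{\left(x \right)} = \frac{196}{9}$ ($N{\left(x \right)} = \left(- \frac{14}{-6 + 3}\right)^{2} = \left(- \frac{14}{-3}\right)^{2} = \left(\left(-14\right) \left(- \frac{1}{3}\right)\right)^{2} = \left(\frac{14}{3}\right)^{2} = \frac{196}{9}$)
$\sqrt{A + N{\left(R \right)}} = \sqrt{-1031 + \frac{196}{9}} = \sqrt{- \frac{9083}{9}} = \frac{i \sqrt{9083}}{3}$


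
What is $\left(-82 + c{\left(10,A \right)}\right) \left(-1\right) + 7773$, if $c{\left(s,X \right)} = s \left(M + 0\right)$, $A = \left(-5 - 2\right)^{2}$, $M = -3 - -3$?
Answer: $7855$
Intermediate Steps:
$M = 0$ ($M = -3 + 3 = 0$)
$A = 49$ ($A = \left(-7\right)^{2} = 49$)
$c{\left(s,X \right)} = 0$ ($c{\left(s,X \right)} = s \left(0 + 0\right) = s 0 = 0$)
$\left(-82 + c{\left(10,A \right)}\right) \left(-1\right) + 7773 = \left(-82 + 0\right) \left(-1\right) + 7773 = \left(-82\right) \left(-1\right) + 7773 = 82 + 7773 = 7855$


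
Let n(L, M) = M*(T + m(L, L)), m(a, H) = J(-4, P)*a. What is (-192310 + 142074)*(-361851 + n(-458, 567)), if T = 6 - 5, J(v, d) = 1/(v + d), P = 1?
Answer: 13800934392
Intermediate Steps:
J(v, d) = 1/(d + v)
T = 1
m(a, H) = -a/3 (m(a, H) = a/(1 - 4) = a/(-3) = -a/3)
n(L, M) = M*(1 - L/3)
(-192310 + 142074)*(-361851 + n(-458, 567)) = (-192310 + 142074)*(-361851 + (1/3)*567*(3 - 1*(-458))) = -50236*(-361851 + (1/3)*567*(3 + 458)) = -50236*(-361851 + (1/3)*567*461) = -50236*(-361851 + 87129) = -50236*(-274722) = 13800934392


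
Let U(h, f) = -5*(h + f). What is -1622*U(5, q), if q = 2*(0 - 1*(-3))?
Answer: 89210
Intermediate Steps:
q = 6 (q = 2*(0 + 3) = 2*3 = 6)
U(h, f) = -5*f - 5*h (U(h, f) = -5*(f + h) = -5*f - 5*h)
-1622*U(5, q) = -1622*(-5*6 - 5*5) = -1622*(-30 - 25) = -1622*(-55) = 89210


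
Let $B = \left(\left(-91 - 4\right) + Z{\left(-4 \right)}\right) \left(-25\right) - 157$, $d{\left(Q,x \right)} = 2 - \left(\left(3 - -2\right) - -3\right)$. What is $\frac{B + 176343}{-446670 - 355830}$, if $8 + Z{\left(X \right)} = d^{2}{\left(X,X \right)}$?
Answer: $- \frac{59287}{267500} \approx -0.22163$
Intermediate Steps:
$d{\left(Q,x \right)} = -6$ ($d{\left(Q,x \right)} = 2 - \left(\left(3 + 2\right) + 3\right) = 2 - \left(5 + 3\right) = 2 - 8 = -6$)
$Z{\left(X \right)} = 28$ ($Z{\left(X \right)} = -8 + \left(-6\right)^{2} = -8 + 36 = 28$)
$B = 1518$ ($B = \left(\left(-91 - 4\right) + 28\right) \left(-25\right) - 157 = \left(-95 + 28\right) \left(-25\right) - 157 = \left(-67\right) \left(-25\right) - 157 = 1675 - 157 = 1518$)
$\frac{B + 176343}{-446670 - 355830} = \frac{1518 + 176343}{-446670 - 355830} = \frac{177861}{-802500} = 177861 \left(- \frac{1}{802500}\right) = - \frac{59287}{267500}$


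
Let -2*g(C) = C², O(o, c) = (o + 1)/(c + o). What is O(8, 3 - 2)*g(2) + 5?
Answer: 3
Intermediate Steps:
O(o, c) = (1 + o)/(c + o)
g(C) = -C²/2
O(8, 3 - 2)*g(2) + 5 = ((1 + 8)/((3 - 2) + 8))*(-½*2²) + 5 = (9/(1 + 8))*(-½*4) + 5 = (9/9)*(-2) + 5 = ((⅑)*9)*(-2) + 5 = 1*(-2) + 5 = -2 + 5 = 3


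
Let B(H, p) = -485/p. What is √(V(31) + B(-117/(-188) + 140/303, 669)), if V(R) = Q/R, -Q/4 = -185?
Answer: 5*√398209539/20739 ≈ 4.8110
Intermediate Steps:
Q = 740 (Q = -4*(-185) = 740)
V(R) = 740/R
√(V(31) + B(-117/(-188) + 140/303, 669)) = √(740/31 - 485/669) = √(480025/20739) = 5*√398209539/20739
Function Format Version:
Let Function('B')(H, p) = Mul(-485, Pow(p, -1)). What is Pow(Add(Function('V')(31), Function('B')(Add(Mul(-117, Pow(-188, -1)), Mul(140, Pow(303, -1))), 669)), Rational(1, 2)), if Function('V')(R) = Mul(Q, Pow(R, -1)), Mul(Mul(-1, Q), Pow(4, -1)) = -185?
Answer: Mul(Rational(5, 20739), Pow(398209539, Rational(1, 2))) ≈ 4.8110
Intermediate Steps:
Q = 740 (Q = Mul(-4, -185) = 740)
Function('V')(R) = Mul(740, Pow(R, -1))
Pow(Add(Function('V')(31), Function('B')(Add(Mul(-117, Pow(-188, -1)), Mul(140, Pow(303, -1))), 669)), Rational(1, 2)) = Pow(Add(Mul(740, Pow(31, -1)), Mul(-485, Pow(669, -1))), Rational(1, 2)) = Pow(Add(Mul(740, Rational(1, 31)), Mul(-485, Rational(1, 669))), Rational(1, 2)) = Pow(Add(Rational(740, 31), Rational(-485, 669)), Rational(1, 2)) = Pow(Rational(480025, 20739), Rational(1, 2)) = Mul(Rational(5, 20739), Pow(398209539, Rational(1, 2)))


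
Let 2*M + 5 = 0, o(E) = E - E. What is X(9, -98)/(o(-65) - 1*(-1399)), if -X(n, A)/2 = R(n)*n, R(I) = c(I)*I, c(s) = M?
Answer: 405/1399 ≈ 0.28949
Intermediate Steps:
o(E) = 0
M = -5/2 (M = -5/2 + (½)*0 = -5/2 + 0 = -5/2 ≈ -2.5000)
c(s) = -5/2
R(I) = -5*I/2
X(n, A) = 5*n² (X(n, A) = -2*(-5*n/2)*n = -(-5)*n² = 5*n²)
X(9, -98)/(o(-65) - 1*(-1399)) = (5*9²)/(0 - 1*(-1399)) = (5*81)/(0 + 1399) = 405/1399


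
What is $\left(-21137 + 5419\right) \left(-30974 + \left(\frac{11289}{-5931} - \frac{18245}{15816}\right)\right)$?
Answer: $\frac{3850384492247}{7908} \approx 4.869 \cdot 10^{8}$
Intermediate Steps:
$\left(-21137 + 5419\right) \left(-30974 + \left(\frac{11289}{-5931} - \frac{18245}{15816}\right)\right) = - 15718 \left(-30974 + \left(11289 \left(- \frac{1}{5931}\right) - \frac{18245}{15816}\right)\right) = - 15718 \left(-30974 - \frac{48349}{15816}\right) = \left(-15718\right) \left(- \frac{489933133}{15816}\right) = \frac{3850384492247}{7908}$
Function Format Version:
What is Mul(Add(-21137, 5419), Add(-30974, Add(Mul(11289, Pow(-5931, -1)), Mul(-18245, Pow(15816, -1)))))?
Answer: Rational(3850384492247, 7908) ≈ 4.8690e+8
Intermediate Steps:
Mul(Add(-21137, 5419), Add(-30974, Add(Mul(11289, Pow(-5931, -1)), Mul(-18245, Pow(15816, -1))))) = Mul(-15718, Add(-30974, Add(Mul(11289, Rational(-1, 5931)), Mul(-18245, Rational(1, 15816))))) = Mul(-15718, Add(-30974, Add(Rational(-3763, 1977), Rational(-18245, 15816)))) = Mul(-15718, Add(-30974, Rational(-48349, 15816))) = Mul(-15718, Rational(-489933133, 15816)) = Rational(3850384492247, 7908)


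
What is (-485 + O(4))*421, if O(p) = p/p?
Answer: -203764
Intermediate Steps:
O(p) = 1
(-485 + O(4))*421 = (-485 + 1)*421 = -484*421 = -203764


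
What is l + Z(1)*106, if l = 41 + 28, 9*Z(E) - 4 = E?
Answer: 1151/9 ≈ 127.89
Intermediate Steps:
Z(E) = 4/9 + E/9
l = 69
l + Z(1)*106 = 69 + (4/9 + (1/9)*1)*106 = 69 + (4/9 + 1/9)*106 = 69 + (5/9)*106 = 69 + 530/9 = 1151/9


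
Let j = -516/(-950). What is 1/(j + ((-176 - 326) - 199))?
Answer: -475/332717 ≈ -0.0014276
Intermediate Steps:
j = 258/475 (j = -516*(-1/950) = 258/475 ≈ 0.54316)
1/(j + ((-176 - 326) - 199)) = 1/(258/475 + ((-176 - 326) - 199)) = 1/(258/475 + (-502 - 199)) = 1/(258/475 - 701) = 1/(-332717/475) = -475/332717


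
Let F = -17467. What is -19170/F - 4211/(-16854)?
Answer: 396644717/294388818 ≈ 1.3473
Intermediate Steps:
-19170/F - 4211/(-16854) = -19170/(-17467) - 4211/(-16854) = -19170*(-1/17467) - 4211*(-1/16854) = 19170/17467 + 4211/16854 = 396644717/294388818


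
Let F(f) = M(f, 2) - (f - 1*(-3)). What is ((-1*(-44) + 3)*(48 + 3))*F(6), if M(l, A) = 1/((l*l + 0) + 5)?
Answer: -882096/41 ≈ -21515.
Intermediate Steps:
M(l, A) = 1/(5 + l²) (M(l, A) = 1/((l² + 0) + 5) = 1/(l² + 5) = 1/(5 + l²))
F(f) = -3 + 1/(5 + f²) - f (F(f) = 1/(5 + f²) - (f - 1*(-3)) = 1/(5 + f²) - (f + 3) = 1/(5 + f²) - (3 + f) = 1/(5 + f²) + (-3 - f) = -3 + 1/(5 + f²) - f)
((-1*(-44) + 3)*(48 + 3))*F(6) = ((-1*(-44) + 3)*(48 + 3))*((1 - (3 + 6)*(5 + 6²))/(5 + 6²)) = ((44 + 3)*51)*((1 - 1*9*(5 + 36))/(5 + 36)) = (47*51)*((1 - 1*9*41)/41) = 2397*((1 - 369)/41) = 2397*((1/41)*(-368)) = 2397*(-368/41) = -882096/41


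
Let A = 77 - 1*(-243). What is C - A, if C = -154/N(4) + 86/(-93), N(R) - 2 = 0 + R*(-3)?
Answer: -142069/465 ≈ -305.52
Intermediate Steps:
N(R) = 2 - 3*R (N(R) = 2 + (0 + R*(-3)) = 2 + (0 - 3*R) = 2 - 3*R)
C = 6731/465 (C = -154/(2 - 3*4) + 86/(-93) = -154/(2 - 12) + 86*(-1/93) = -154/(-10) - 86/93 = -154*(-⅒) - 86/93 = 77/5 - 86/93 = 6731/465 ≈ 14.475)
A = 320 (A = 77 + 243 = 320)
C - A = 6731/465 - 1*320 = 6731/465 - 320 = -142069/465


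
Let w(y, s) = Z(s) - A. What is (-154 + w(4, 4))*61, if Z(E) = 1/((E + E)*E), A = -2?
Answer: -296643/32 ≈ -9270.1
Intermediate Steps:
Z(E) = 1/(2*E²) (Z(E) = 1/(((2*E))*E) = (1/(2*E))/E = 1/(2*E²))
w(y, s) = 2 + 1/(2*s²) (w(y, s) = 1/(2*s²) - 1*(-2) = 1/(2*s²) + 2 = 2 + 1/(2*s²))
(-154 + w(4, 4))*61 = (-154 + (2 + (½)/4²))*61 = (-154 + (2 + (½)*(1/16)))*61 = (-154 + (2 + 1/32))*61 = (-154 + 65/32)*61 = -4863/32*61 = -296643/32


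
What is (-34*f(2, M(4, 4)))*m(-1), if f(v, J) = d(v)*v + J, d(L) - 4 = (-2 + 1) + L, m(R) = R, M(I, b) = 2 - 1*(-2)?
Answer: 476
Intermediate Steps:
M(I, b) = 4 (M(I, b) = 2 + 2 = 4)
d(L) = 3 + L (d(L) = 4 + ((-2 + 1) + L) = 4 + (-1 + L) = 3 + L)
f(v, J) = J + v*(3 + v) (f(v, J) = (3 + v)*v + J = v*(3 + v) + J = J + v*(3 + v))
(-34*f(2, M(4, 4)))*m(-1) = -34*(4 + 2*(3 + 2))*(-1) = -34*(4 + 2*5)*(-1) = -34*(4 + 10)*(-1) = -34*14*(-1) = -476*(-1) = 476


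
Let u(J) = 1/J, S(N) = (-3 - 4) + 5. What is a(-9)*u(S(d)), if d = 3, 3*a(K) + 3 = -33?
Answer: 6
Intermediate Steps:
a(K) = -12 (a(K) = -1 + (1/3)*(-33) = -1 - 11 = -12)
S(N) = -2 (S(N) = -7 + 5 = -2)
a(-9)*u(S(d)) = -12/(-2) = -12*(-1/2) = 6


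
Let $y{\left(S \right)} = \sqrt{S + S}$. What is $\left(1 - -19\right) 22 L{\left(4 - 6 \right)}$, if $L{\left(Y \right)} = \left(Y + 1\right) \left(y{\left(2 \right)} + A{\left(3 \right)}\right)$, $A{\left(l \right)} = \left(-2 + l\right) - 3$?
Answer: $0$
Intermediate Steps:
$A{\left(l \right)} = -5 + l$
$y{\left(S \right)} = \sqrt{2} \sqrt{S}$ ($y{\left(S \right)} = \sqrt{2 S} = \sqrt{2} \sqrt{S}$)
$L{\left(Y \right)} = 0$ ($L{\left(Y \right)} = \left(Y + 1\right) \left(\sqrt{2} \sqrt{2} + \left(-5 + 3\right)\right) = \left(1 + Y\right) \left(2 - 2\right) = \left(1 + Y\right) 0 = 0$)
$\left(1 - -19\right) 22 L{\left(4 - 6 \right)} = \left(1 - -19\right) 22 \cdot 0 = \left(1 + 19\right) 22 \cdot 0 = 20 \cdot 22 \cdot 0 = 440 \cdot 0 = 0$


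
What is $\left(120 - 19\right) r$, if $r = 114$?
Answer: $11514$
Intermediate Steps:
$\left(120 - 19\right) r = \left(120 - 19\right) 114 = 101 \cdot 114 = 11514$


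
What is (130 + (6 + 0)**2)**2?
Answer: 27556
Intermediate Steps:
(130 + (6 + 0)**2)**2 = (130 + 6**2)**2 = (130 + 36)**2 = 166**2 = 27556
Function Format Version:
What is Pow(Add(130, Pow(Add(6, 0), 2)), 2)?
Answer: 27556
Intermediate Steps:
Pow(Add(130, Pow(Add(6, 0), 2)), 2) = Pow(Add(130, Pow(6, 2)), 2) = Pow(Add(130, 36), 2) = Pow(166, 2) = 27556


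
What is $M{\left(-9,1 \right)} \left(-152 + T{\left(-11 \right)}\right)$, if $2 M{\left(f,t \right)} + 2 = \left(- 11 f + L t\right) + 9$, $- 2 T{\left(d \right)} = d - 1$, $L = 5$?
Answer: $-8103$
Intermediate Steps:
$T{\left(d \right)} = \frac{1}{2} - \frac{d}{2}$ ($T{\left(d \right)} = - \frac{d - 1}{2} = - \frac{-1 + d}{2} = \frac{1}{2} - \frac{d}{2}$)
$M{\left(f,t \right)} = \frac{7}{2} - \frac{11 f}{2} + \frac{5 t}{2}$ ($M{\left(f,t \right)} = -1 + \frac{\left(- 11 f + 5 t\right) + 9}{2} = -1 + \frac{9 - 11 f + 5 t}{2} = -1 + \left(\frac{9}{2} - \frac{11 f}{2} + \frac{5 t}{2}\right) = \frac{7}{2} - \frac{11 f}{2} + \frac{5 t}{2}$)
$M{\left(-9,1 \right)} \left(-152 + T{\left(-11 \right)}\right) = \left(\frac{7}{2} - - \frac{99}{2} + \frac{5}{2} \cdot 1\right) \left(-152 + \left(\frac{1}{2} - - \frac{11}{2}\right)\right) = \left(\frac{7}{2} + \frac{99}{2} + \frac{5}{2}\right) \left(-152 + \left(\frac{1}{2} + \frac{11}{2}\right)\right) = \frac{111 \left(-152 + 6\right)}{2} = \frac{111}{2} \left(-146\right) = -8103$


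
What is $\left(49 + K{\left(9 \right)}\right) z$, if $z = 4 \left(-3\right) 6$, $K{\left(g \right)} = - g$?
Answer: $-2880$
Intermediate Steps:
$z = -72$ ($z = \left(-12\right) 6 = -72$)
$\left(49 + K{\left(9 \right)}\right) z = \left(49 - 9\right) \left(-72\right) = 40 \left(-72\right) = -2880$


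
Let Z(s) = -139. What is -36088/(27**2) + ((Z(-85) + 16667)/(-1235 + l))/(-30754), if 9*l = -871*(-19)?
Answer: -1507758813244/30457116261 ≈ -49.504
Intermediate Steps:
l = 16549/9 (l = (-871*(-19))/9 = (1/9)*16549 = 16549/9 ≈ 1838.8)
-36088/(27**2) + ((Z(-85) + 16667)/(-1235 + l))/(-30754) = -36088/(27**2) + ((-139 + 16667)/(-1235 + 16549/9))/(-30754) = -36088/729 + (16528/(5434/9))*(-1/30754) = -36088*1/729 + (16528*(9/5434))*(-1/30754) = -36088/729 + (74376/2717)*(-1/30754) = -36088/729 - 37188/41779309 = -1507758813244/30457116261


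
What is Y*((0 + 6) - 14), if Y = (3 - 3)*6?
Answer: 0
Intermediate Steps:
Y = 0 (Y = 0*6 = 0)
Y*((0 + 6) - 14) = 0*((0 + 6) - 14) = 0*(6 - 14) = 0*(-8) = 0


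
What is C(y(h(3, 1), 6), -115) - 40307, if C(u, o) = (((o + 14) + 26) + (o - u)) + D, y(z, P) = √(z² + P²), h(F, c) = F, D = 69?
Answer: -40428 - 3*√5 ≈ -40435.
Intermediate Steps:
y(z, P) = √(P² + z²)
C(u, o) = 109 - u + 2*o (C(u, o) = (((o + 14) + 26) + (o - u)) + 69 = (((14 + o) + 26) + (o - u)) + 69 = ((40 + o) + (o - u)) + 69 = (40 - u + 2*o) + 69 = 109 - u + 2*o)
C(y(h(3, 1), 6), -115) - 40307 = (109 - √(6² + 3²) + 2*(-115)) - 40307 = (109 - √(36 + 9) - 230) - 40307 = (109 - √45 - 230) - 40307 = (109 - 3*√5 - 230) - 40307 = (-121 - 3*√5) - 40307 = -40428 - 3*√5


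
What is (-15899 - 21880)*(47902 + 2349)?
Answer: -1898432529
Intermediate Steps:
(-15899 - 21880)*(47902 + 2349) = -37779*50251 = -1898432529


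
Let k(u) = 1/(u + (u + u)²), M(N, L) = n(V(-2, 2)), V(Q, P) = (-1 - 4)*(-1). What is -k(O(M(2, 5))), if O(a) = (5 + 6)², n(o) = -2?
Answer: -1/58685 ≈ -1.7040e-5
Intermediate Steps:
V(Q, P) = 5 (V(Q, P) = -5*(-1) = 5)
M(N, L) = -2
O(a) = 121 (O(a) = 11² = 121)
k(u) = 1/(u + 4*u²) (k(u) = 1/(u + (2*u)²) = 1/(u + 4*u²))
-k(O(M(2, 5))) = -1/(121*(1 + 4*121)) = -1/(121*(1 + 484)) = -1/(121*485) = -1*1/58685 = -1/58685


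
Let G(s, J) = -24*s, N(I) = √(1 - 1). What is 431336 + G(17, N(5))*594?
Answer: 188984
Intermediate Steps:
N(I) = 0 (N(I) = √0 = 0)
431336 + G(17, N(5))*594 = 431336 - 24*17*594 = 431336 - 408*594 = 431336 - 242352 = 188984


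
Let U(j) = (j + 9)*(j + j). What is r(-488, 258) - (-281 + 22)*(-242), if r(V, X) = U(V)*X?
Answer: 120553354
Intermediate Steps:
U(j) = 2*j*(9 + j) (U(j) = (9 + j)*(2*j) = 2*j*(9 + j))
r(V, X) = 2*V*X*(9 + V) (r(V, X) = (2*V*(9 + V))*X = 2*V*X*(9 + V))
r(-488, 258) - (-281 + 22)*(-242) = 2*(-488)*258*(9 - 488) - (-281 + 22)*(-242) = 2*(-488)*258*(-479) - (-259)*(-242) = 120616032 - 1*62678 = 120616032 - 62678 = 120553354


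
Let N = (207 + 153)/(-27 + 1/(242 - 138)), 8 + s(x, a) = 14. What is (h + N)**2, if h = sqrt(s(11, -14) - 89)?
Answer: 747775933/7879249 - 74880*I*sqrt(83)/2807 ≈ 94.904 - 243.03*I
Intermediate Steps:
s(x, a) = 6 (s(x, a) = -8 + 14 = 6)
h = I*sqrt(83) (h = sqrt(6 - 89) = sqrt(-83) = I*sqrt(83) ≈ 9.1104*I)
N = -37440/2807 (N = 360/(-27 + 1/104) = 360/(-2807/104) = 360*(-104/2807) = -37440/2807 ≈ -13.338)
(h + N)**2 = (I*sqrt(83) - 37440/2807)**2 = (-37440/2807 + I*sqrt(83))**2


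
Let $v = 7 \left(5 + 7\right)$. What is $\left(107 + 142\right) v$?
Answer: $20916$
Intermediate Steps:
$v = 84$ ($v = 7 \cdot 12 = 84$)
$\left(107 + 142\right) v = \left(107 + 142\right) 84 = 249 \cdot 84 = 20916$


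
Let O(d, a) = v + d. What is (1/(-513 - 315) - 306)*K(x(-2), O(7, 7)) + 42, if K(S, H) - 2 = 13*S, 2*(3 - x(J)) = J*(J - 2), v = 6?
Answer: 2821835/828 ≈ 3408.0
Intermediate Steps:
x(J) = 3 - J*(-2 + J)/2 (x(J) = 3 - J*(J - 2)/2 = 3 - J*(-2 + J)/2)
O(d, a) = 6 + d
K(S, H) = 2 + 13*S
(1/(-513 - 315) - 306)*K(x(-2), O(7, 7)) + 42 = (1/(-513 - 315) - 306)*(2 + 13*(3 - 2 - ½*(-2)²)) + 42 = (1/(-828) - 306)*(2 + 13*(3 - 2 - ½*4)) + 42 = (-1/828 - 306)*(2 + 13*(3 - 2 - 2)) + 42 = -253369*(2 + 13*(-1))/828 + 42 = -253369*(2 - 13)/828 + 42 = -253369/828*(-11) + 42 = 2787059/828 + 42 = 2821835/828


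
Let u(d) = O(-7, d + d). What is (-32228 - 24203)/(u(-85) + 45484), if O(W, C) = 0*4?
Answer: -56431/45484 ≈ -1.2407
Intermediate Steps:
O(W, C) = 0
u(d) = 0
(-32228 - 24203)/(u(-85) + 45484) = (-32228 - 24203)/(0 + 45484) = -56431/45484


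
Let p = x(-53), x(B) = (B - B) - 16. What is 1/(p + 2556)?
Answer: 1/2540 ≈ 0.00039370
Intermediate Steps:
x(B) = -16 (x(B) = 0 - 16 = -16)
p = -16
1/(p + 2556) = 1/(-16 + 2556) = 1/2540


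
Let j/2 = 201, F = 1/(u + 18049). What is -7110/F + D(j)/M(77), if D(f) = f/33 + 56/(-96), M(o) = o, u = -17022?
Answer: -74217221549/10164 ≈ -7.3020e+6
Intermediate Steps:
F = 1/1027 (F = 1/(-17022 + 18049) = 1/1027 ≈ 0.00097371)
j = 402 (j = 2*201 = 402)
D(f) = -7/12 + f/33 (D(f) = f*(1/33) + 56*(-1/96) = f/33 - 7/12 = -7/12 + f/33)
-7110/F + D(j)/M(77) = -7110/1/1027 + (-7/12 + (1/33)*402)/77 = -7110*1027 + (-7/12 + 134/11)*(1/77) = -7301970 + (1531/132)*(1/77) = -7301970 + 1531/10164 = -74217221549/10164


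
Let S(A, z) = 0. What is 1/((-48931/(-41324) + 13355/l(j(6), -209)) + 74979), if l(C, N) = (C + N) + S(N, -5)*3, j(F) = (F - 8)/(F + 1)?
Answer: 12107932/907082335383 ≈ 1.3348e-5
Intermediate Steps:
j(F) = (-8 + F)/(1 + F)
l(C, N) = C + N (l(C, N) = (C + N) + 0*3 = (C + N) + 0 = C + N)
1/((-48931/(-41324) + 13355/l(j(6), -209)) + 74979) = 1/((-48931/(-41324) + 13355/((-8 + 6)/(1 + 6) - 209)) + 74979) = 1/((-48931*(-1/41324) + 13355/(-2/7 - 209)) + 74979) = 1/((48931/41324 + 13355/((1/7)*(-2) - 209)) + 74979) = 1/((48931/41324 + 13355/(-2/7 - 209)) + 74979) = 1/((48931/41324 + 13355/(-1465/7)) + 74979) = 1/((48931/41324 + 13355*(-7/1465)) + 74979) = 1/((48931/41324 - 18697/293) + 74979) = 1/(-758298045/12107932 + 74979) = 1/(907082335383/12107932) = 12107932/907082335383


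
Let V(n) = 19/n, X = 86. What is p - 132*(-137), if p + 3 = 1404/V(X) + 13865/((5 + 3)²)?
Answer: 29977547/1216 ≈ 24653.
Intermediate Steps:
p = 7987403/1216 (p = -3 + (1404/((19/86)) + 13865/((5 + 3)²)) = -3 + (1404/((19*(1/86))) + 13865/(8²)) = -3 + (1404/(19/86) + 13865/64) = -3 + (1404*(86/19) + 13865*(1/64)) = -3 + (120744/19 + 13865/64) = -3 + 7991051/1216 = 7987403/1216 ≈ 6568.6)
p - 132*(-137) = 7987403/1216 - 132*(-137) = 7987403/1216 + 18084 = 29977547/1216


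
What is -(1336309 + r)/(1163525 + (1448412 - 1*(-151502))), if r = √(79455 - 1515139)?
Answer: -1336309/2763439 - 2*I*√358921/2763439 ≈ -0.48357 - 0.00043359*I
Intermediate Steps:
r = 2*I*√358921 (r = √(-1435684) = 2*I*√358921 ≈ 1198.2*I)
-(1336309 + r)/(1163525 + (1448412 - 1*(-151502))) = -(1336309 + 2*I*√358921)/(1163525 + (1448412 - 1*(-151502))) = -(1336309 + 2*I*√358921)/(1163525 + (1448412 + 151502)) = -(1336309 + 2*I*√358921)/(1163525 + 1599914) = -(1336309 + 2*I*√358921)/2763439 = -(1336309/2763439 + 2*I*√358921/2763439) = -1336309/2763439 - 2*I*√358921/2763439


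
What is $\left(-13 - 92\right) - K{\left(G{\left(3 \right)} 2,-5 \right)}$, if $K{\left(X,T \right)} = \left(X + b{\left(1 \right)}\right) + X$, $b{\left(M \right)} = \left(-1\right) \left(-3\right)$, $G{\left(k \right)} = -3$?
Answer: $-96$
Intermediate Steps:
$b{\left(M \right)} = 3$
$K{\left(X,T \right)} = 3 + 2 X$ ($K{\left(X,T \right)} = \left(X + 3\right) + X = \left(3 + X\right) + X = 3 + 2 X$)
$\left(-13 - 92\right) - K{\left(G{\left(3 \right)} 2,-5 \right)} = \left(-13 - 92\right) - \left(3 + 2 \left(\left(-3\right) 2\right)\right) = -105 - \left(3 + 2 \left(-6\right)\right) = -105 - \left(3 - 12\right) = -105 - -9 = -105 + 9 = -96$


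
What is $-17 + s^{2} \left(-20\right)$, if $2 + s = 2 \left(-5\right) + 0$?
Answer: $-2897$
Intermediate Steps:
$s = -12$ ($s = -2 + \left(2 \left(-5\right) + 0\right) = -2 + \left(-10 + 0\right) = -2 - 10 = -12$)
$-17 + s^{2} \left(-20\right) = -17 + \left(-12\right)^{2} \left(-20\right) = -17 + 144 \left(-20\right) = -17 - 2880 = -2897$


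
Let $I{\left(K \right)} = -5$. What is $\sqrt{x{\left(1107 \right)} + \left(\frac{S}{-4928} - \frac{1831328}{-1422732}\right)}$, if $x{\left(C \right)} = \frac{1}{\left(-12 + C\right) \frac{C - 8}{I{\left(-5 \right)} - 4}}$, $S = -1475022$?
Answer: $\frac{\sqrt{47387535830750415242133800070}}{12555567218040} \approx 17.338$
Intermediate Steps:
$x{\left(C \right)} = \frac{1}{\left(-12 + C\right) \left(\frac{8}{9} - \frac{C}{9}\right)}$ ($x{\left(C \right)} = \frac{1}{\left(-12 + C\right) \frac{C - 8}{-5 - 4}} = \frac{1}{\left(-12 + C\right) \frac{-8 + C}{-9}} = \frac{1}{\left(-12 + C\right) \left(-8 + C\right) \left(- \frac{1}{9}\right)} = \frac{1}{\left(-12 + C\right) \left(\frac{8}{9} - \frac{C}{9}\right)}$)
$\sqrt{x{\left(1107 \right)} + \left(\frac{S}{-4928} - \frac{1831328}{-1422732}\right)} = \sqrt{- \frac{9}{96 + 1107^{2} - 22140} - \left(- \frac{737511}{2464} - \frac{457832}{355683}\right)} = \sqrt{- \frac{9}{96 + 1225449 - 22140} - - \frac{263448223061}{876402912}} = \sqrt{- \frac{9}{1203405} + \left(\frac{737511}{2464} + \frac{457832}{355683}\right)} = \sqrt{\left(-9\right) \frac{1}{1203405} + \frac{263448223061}{876402912}} = \sqrt{- \frac{3}{401135} + \frac{263448223061}{876402912}} = \sqrt{\frac{15096900046909357}{50222268872160}} = \frac{\sqrt{47387535830750415242133800070}}{12555567218040}$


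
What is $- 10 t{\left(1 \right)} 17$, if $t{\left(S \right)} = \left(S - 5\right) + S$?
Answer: $510$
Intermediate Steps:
$t{\left(S \right)} = -5 + 2 S$ ($t{\left(S \right)} = \left(-5 + S\right) + S = -5 + 2 S$)
$- 10 t{\left(1 \right)} 17 = - 10 \left(-5 + 2 \cdot 1\right) 17 = - 10 \left(-5 + 2\right) 17 = \left(-10\right) \left(-3\right) 17 = 30 \cdot 17 = 510$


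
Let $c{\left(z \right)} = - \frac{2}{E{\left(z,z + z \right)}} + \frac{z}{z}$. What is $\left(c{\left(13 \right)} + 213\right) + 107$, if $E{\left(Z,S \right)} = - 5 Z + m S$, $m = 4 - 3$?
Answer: $\frac{12521}{39} \approx 321.05$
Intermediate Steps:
$m = 1$
$E{\left(Z,S \right)} = S - 5 Z$ ($E{\left(Z,S \right)} = - 5 Z + 1 S = - 5 Z + S = S - 5 Z$)
$c{\left(z \right)} = 1 + \frac{2}{3 z}$ ($c{\left(z \right)} = - \frac{2}{\left(z + z\right) - 5 z} + \frac{z}{z} = - \frac{2}{2 z - 5 z} + 1 = - \frac{2}{\left(-3\right) z} + 1 = - 2 \left(- \frac{1}{3 z}\right) + 1 = \frac{2}{3 z} + 1 = 1 + \frac{2}{3 z}$)
$\left(c{\left(13 \right)} + 213\right) + 107 = \left(\frac{\frac{2}{3} + 13}{13} + 213\right) + 107 = \left(\frac{1}{13} \cdot \frac{41}{3} + 213\right) + 107 = \left(\frac{41}{39} + 213\right) + 107 = \frac{8348}{39} + 107 = \frac{12521}{39}$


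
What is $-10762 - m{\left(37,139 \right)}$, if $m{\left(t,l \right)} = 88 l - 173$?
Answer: $-22821$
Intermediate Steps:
$m{\left(t,l \right)} = -173 + 88 l$
$-10762 - m{\left(37,139 \right)} = -10762 - \left(-173 + 88 \cdot 139\right) = -10762 - \left(-173 + 12232\right) = -10762 - 12059 = -22821$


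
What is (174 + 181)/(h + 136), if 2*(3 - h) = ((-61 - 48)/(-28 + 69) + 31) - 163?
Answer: 29110/16919 ≈ 1.7206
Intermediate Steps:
h = 5767/82 (h = 3 - (((-61 - 48)/(-28 + 69) + 31) - 163)/2 = 3 - ((-109/41 + 31) - 163)/2 = 3 - (1162/41 - 163)/2 = 3 - ½*(-5521/41) = 3 + 5521/82 = 5767/82 ≈ 70.329)
(174 + 181)/(h + 136) = (174 + 181)/(5767/82 + 136) = 355/(16919/82) = 355*(82/16919) = 29110/16919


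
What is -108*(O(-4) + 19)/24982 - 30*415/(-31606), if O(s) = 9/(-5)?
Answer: 315393243/986976365 ≈ 0.31955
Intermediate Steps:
O(s) = -9/5 (O(s) = 9*(-1/5) = -9/5)
-108*(O(-4) + 19)/24982 - 30*415/(-31606) = -108*(-9/5 + 19)/24982 - 30*415/(-31606) = -108*86/5*(1/24982) - 12450*(-1/31606) = -9288/5*1/24982 + 6225/15803 = -4644/62455 + 6225/15803 = 315393243/986976365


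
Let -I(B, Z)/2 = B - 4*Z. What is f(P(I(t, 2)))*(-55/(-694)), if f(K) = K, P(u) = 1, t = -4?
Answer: 55/694 ≈ 0.079251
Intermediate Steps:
I(B, Z) = -2*B + 8*Z (I(B, Z) = -2*(B - 4*Z) = -2*B + 8*Z)
f(P(I(t, 2)))*(-55/(-694)) = 1*(-55/(-694)) = 1*(-55*(-1/694)) = 1*(55/694) = 55/694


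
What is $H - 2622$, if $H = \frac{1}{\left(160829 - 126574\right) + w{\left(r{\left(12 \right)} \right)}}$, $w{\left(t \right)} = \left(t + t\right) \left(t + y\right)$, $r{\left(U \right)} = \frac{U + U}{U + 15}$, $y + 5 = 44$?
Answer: $- \frac{7290206097}{2780399} \approx -2622.0$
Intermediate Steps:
$y = 39$ ($y = -5 + 44 = 39$)
$r{\left(U \right)} = \frac{2 U}{15 + U}$
$w{\left(t \right)} = 2 t \left(39 + t\right)$ ($w{\left(t \right)} = \left(t + t\right) \left(t + 39\right) = 2 t \left(39 + t\right)$)
$H = \frac{81}{2780399}$ ($H = \frac{1}{\left(160829 - 126574\right) + 2 \cdot 2 \cdot 12 \frac{1}{15 + 12} \left(39 + 2 \cdot 12 \frac{1}{15 + 12}\right)} = \frac{1}{34255 + 2 \cdot 2 \cdot 12 \cdot \frac{1}{27} \left(39 + 2 \cdot 12 \cdot \frac{1}{27}\right)} = \frac{1}{34255 + 2 \cdot \frac{8}{9} \left(39 + \frac{8}{9}\right)} = \frac{1}{34255 + 2 \cdot \frac{8}{9} \cdot \frac{359}{9}} = \frac{1}{34255 + \frac{5744}{81}} = \frac{1}{\frac{2780399}{81}} = \frac{81}{2780399} \approx 2.9132 \cdot 10^{-5}$)
$H - 2622 = \frac{81}{2780399} - 2622 = - \frac{7290206097}{2780399}$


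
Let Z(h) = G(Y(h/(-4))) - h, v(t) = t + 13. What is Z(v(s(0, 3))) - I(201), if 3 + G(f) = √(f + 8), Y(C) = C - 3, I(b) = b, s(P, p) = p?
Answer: -219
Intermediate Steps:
v(t) = 13 + t
Y(C) = -3 + C
G(f) = -3 + √(8 + f) (G(f) = -3 + √(f + 8) = -3 + √(8 + f))
Z(h) = -3 + √(5 - h/4) - h (Z(h) = (-3 + √(8 + (-3 + h/(-4)))) - h = (-3 + √(8 + (-3 + h*(-¼)))) - h = (-3 + √(8 + (-3 - h/4))) - h = (-3 + √(5 - h/4)) - h = -3 + √(5 - h/4) - h)
Z(v(s(0, 3))) - I(201) = (-3 + √(20 - (13 + 3))/2 - (13 + 3)) - 1*201 = (-3 + √(20 - 1*16)/2 - 1*16) - 201 = (-3 + √(20 - 16)/2 - 16) - 201 = (-3 + √4/2 - 16) - 201 = (-3 + (½)*2 - 16) - 201 = (-3 + 1 - 16) - 201 = -18 - 201 = -219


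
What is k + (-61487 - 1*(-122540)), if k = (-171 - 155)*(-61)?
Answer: 80939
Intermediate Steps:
k = 19886 (k = -326*(-61) = 19886)
k + (-61487 - 1*(-122540)) = 19886 + (-61487 - 1*(-122540)) = 19886 + (-61487 + 122540) = 19886 + 61053 = 80939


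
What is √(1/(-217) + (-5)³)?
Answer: 3*I*√654038/217 ≈ 11.181*I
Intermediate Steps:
√(1/(-217) + (-5)³) = √(-1/217 - 125) = √(-27126/217) = 3*I*√654038/217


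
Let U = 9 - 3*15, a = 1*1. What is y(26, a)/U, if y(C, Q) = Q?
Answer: -1/36 ≈ -0.027778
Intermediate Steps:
a = 1
U = -36 (U = 9 - 45 = -36)
y(26, a)/U = 1/(-36) = 1*(-1/36) = -1/36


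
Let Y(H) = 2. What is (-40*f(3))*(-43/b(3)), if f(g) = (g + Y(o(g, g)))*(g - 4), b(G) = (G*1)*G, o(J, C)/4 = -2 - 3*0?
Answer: -8600/9 ≈ -955.56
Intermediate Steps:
o(J, C) = -8 (o(J, C) = 4*(-2 - 3*0) = 4*(-2 + 0) = 4*(-2) = -8)
b(G) = G² (b(G) = G*G = G²)
f(g) = (-4 + g)*(2 + g) (f(g) = (g + 2)*(g - 4) = (2 + g)*(-4 + g) = (-4 + g)*(2 + g))
(-40*f(3))*(-43/b(3)) = (-40*(-8 + 3² - 2*3))*(-43/(3²)) = (-40*(-8 + 9 - 6))*(-43/9) = (-40*(-5))*(-43*⅑) = 200*(-43/9) = -8600/9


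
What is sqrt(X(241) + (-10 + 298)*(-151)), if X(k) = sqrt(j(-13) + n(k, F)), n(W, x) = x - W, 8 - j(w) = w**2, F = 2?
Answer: 2*sqrt(-10872 + 5*I) ≈ 0.047953 + 208.54*I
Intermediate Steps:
j(w) = 8 - w**2
X(k) = sqrt(-159 - k) (X(k) = sqrt((8 - 1*(-13)**2) + (2 - k)) = sqrt((8 - 1*169) + (2 - k)) = sqrt((8 - 169) + (2 - k)) = sqrt(-161 + (2 - k)) = sqrt(-159 - k))
sqrt(X(241) + (-10 + 298)*(-151)) = sqrt(sqrt(-159 - 1*241) + (-10 + 298)*(-151)) = sqrt(sqrt(-159 - 241) + 288*(-151)) = sqrt(sqrt(-400) - 43488) = sqrt(20*I - 43488) = sqrt(-43488 + 20*I)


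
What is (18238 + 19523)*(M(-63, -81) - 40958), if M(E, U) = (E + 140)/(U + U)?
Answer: -83518181251/54 ≈ -1.5466e+9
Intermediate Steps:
M(E, U) = (140 + E)/(2*U) (M(E, U) = (140 + E)/((2*U)) = (140 + E)*(1/(2*U)) = (140 + E)/(2*U))
(18238 + 19523)*(M(-63, -81) - 40958) = (18238 + 19523)*((½)*(140 - 63)/(-81) - 40958) = 37761*((½)*(-1/81)*77 - 40958) = 37761*(-77/162 - 40958) = 37761*(-6635273/162) = -83518181251/54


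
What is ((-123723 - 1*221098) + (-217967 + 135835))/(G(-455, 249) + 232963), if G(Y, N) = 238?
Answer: -426953/233201 ≈ -1.8308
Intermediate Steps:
((-123723 - 1*221098) + (-217967 + 135835))/(G(-455, 249) + 232963) = ((-123723 - 1*221098) + (-217967 + 135835))/(238 + 232963) = ((-123723 - 221098) - 82132)/233201 = (-344821 - 82132)*(1/233201) = -426953*1/233201 = -426953/233201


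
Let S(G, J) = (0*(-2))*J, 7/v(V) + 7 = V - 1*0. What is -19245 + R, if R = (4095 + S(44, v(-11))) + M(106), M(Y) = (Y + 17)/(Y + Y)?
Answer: -3211677/212 ≈ -15149.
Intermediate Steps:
v(V) = 7/(-7 + V) (v(V) = 7/(-7 + (V - 1*0)) = 7/(-7 + (V + 0)) = 7/(-7 + V))
M(Y) = (17 + Y)/(2*Y) (M(Y) = (17 + Y)/((2*Y)) = (17 + Y)*(1/(2*Y)) = (17 + Y)/(2*Y))
S(G, J) = 0 (S(G, J) = 0*J = 0)
R = 868263/212 (R = (4095 + 0) + (1/2)*(17 + 106)/106 = 4095 + (1/2)*(1/106)*123 = 4095 + 123/212 = 868263/212 ≈ 4095.6)
-19245 + R = -19245 + 868263/212 = -3211677/212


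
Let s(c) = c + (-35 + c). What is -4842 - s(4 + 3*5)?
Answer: -4845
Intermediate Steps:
s(c) = -35 + 2*c
-4842 - s(4 + 3*5) = -4842 - (-35 + 2*(4 + 3*5)) = -4842 - (-35 + 2*(4 + 15)) = -4842 - (-35 + 2*19) = -4842 - (-35 + 38) = -4842 - 1*3 = -4842 - 3 = -4845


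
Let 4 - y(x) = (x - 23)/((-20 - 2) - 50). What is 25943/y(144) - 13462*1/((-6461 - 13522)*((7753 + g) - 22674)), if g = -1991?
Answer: 315630054981229/69111285432 ≈ 4567.0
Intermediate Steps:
y(x) = 265/72 + x/72 (y(x) = 4 - (x - 23)/((-20 - 2) - 50) = 4 - (-23 + x)/(-22 - 50) = 4 - (-23 + x)/(-72) = 4 - (-23 + x)*(-1)/72 = 4 - (23/72 - x/72) = 4 + (-23/72 + x/72) = 265/72 + x/72)
25943/y(144) - 13462*1/((-6461 - 13522)*((7753 + g) - 22674)) = 25943/(265/72 + (1/72)*144) - 13462*1/((-6461 - 13522)*((7753 - 1991) - 22674)) = 25943/(265/72 + 2) - 13462*(-1/(19983*(5762 - 22674))) = 25943/(409/72) - 13462/((-16912*(-19983))) = 25943*(72/409) - 13462/337952496 = 1867896/409 - 13462*1/337952496 = 1867896/409 - 6731/168976248 = 315630054981229/69111285432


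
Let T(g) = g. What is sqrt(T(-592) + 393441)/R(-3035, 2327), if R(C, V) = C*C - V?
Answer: sqrt(392849)/9208898 ≈ 6.8062e-5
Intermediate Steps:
R(C, V) = C**2 - V
sqrt(T(-592) + 393441)/R(-3035, 2327) = sqrt(-592 + 393441)/((-3035)**2 - 1*2327) = sqrt(392849)/(9211225 - 2327) = sqrt(392849)/9208898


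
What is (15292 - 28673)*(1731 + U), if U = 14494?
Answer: -217106725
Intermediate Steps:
(15292 - 28673)*(1731 + U) = (15292 - 28673)*(1731 + 14494) = -13381*16225 = -217106725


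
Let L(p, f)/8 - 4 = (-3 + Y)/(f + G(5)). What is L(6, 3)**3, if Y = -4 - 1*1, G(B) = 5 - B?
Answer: 32768/27 ≈ 1213.6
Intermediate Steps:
Y = -5 (Y = -4 - 1 = -5)
L(p, f) = 32 - 64/f (L(p, f) = 32 + 8*((-3 - 5)/(f + (5 - 1*5))) = 32 + 8*(-8/(f + (5 - 5))) = 32 + 8*(-8/(f + 0)) = 32 + 8*(-8/f) = 32 - 64/f)
L(6, 3)**3 = (32 - 64/3)**3 = (32/3)**3 = 32768/27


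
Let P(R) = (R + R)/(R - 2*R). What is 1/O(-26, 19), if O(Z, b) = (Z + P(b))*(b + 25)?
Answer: -1/1232 ≈ -0.00081169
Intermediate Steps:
P(R) = -2 (P(R) = (2*R)/((-R)) = (2*R)*(-1/R) = -2)
O(Z, b) = (-2 + Z)*(25 + b) (O(Z, b) = (Z - 2)*(b + 25) = (-2 + Z)*(25 + b))
1/O(-26, 19) = 1/(-50 - 2*19 + 25*(-26) - 26*19) = 1/(-50 - 38 - 650 - 494) = 1/(-1232) = -1/1232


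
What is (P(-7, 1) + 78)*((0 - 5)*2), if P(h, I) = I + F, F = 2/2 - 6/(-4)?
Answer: -815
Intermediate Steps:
F = 5/2 (F = 2*(½) - 6*(-¼) = 1 + 3/2 = 5/2 ≈ 2.5000)
P(h, I) = 5/2 + I (P(h, I) = I + 5/2 = 5/2 + I)
(P(-7, 1) + 78)*((0 - 5)*2) = ((5/2 + 1) + 78)*((0 - 5)*2) = (7/2 + 78)*(-5*2) = (163/2)*(-10) = -815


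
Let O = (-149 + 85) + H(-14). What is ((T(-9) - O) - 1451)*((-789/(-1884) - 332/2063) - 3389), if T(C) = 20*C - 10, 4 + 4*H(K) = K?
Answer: 13807595155835/2591128 ≈ 5.3288e+6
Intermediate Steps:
H(K) = -1 + K/4
T(C) = -10 + 20*C
O = -137/2 (O = (-149 + 85) + (-1 + (¼)*(-14)) = -64 + (-1 - 7/2) = -64 - 9/2 = -137/2 ≈ -68.500)
((T(-9) - O) - 1451)*((-789/(-1884) - 332/2063) - 3389) = (((-10 + 20*(-9)) - 1*(-137/2)) - 1451)*((-789/(-1884) - 332/2063) - 3389) = (((-10 - 180) + 137/2) - 1451)*((-789*(-1/1884) - 332*1/2063) - 3389) = ((-190 + 137/2) - 1451)*((263/628 - 332/2063) - 3389) = (-243/2 - 1451)*(334073/1295564 - 3389) = -3145/2*(-4390332323/1295564) = 13807595155835/2591128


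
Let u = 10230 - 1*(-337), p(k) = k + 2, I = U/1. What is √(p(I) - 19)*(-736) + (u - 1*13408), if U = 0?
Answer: -2841 - 736*I*√17 ≈ -2841.0 - 3034.6*I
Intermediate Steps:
I = 0 (I = 0/1 = 0*1 = 0)
p(k) = 2 + k
u = 10567 (u = 10230 + 337 = 10567)
√(p(I) - 19)*(-736) + (u - 1*13408) = √((2 + 0) - 19)*(-736) + (10567 - 1*13408) = √(2 - 19)*(-736) + (10567 - 13408) = √(-17)*(-736) - 2841 = (I*√17)*(-736) - 2841 = -736*I*√17 - 2841 = -2841 - 736*I*√17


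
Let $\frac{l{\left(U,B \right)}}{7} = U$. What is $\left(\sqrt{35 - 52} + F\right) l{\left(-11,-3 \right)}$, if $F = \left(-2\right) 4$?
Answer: $616 - 77 i \sqrt{17} \approx 616.0 - 317.48 i$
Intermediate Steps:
$F = -8$
$l{\left(U,B \right)} = 7 U$
$\left(\sqrt{35 - 52} + F\right) l{\left(-11,-3 \right)} = \left(\sqrt{35 - 52} - 8\right) 7 \left(-11\right) = \left(\sqrt{-17} - 8\right) \left(-77\right) = \left(i \sqrt{17} - 8\right) \left(-77\right) = \left(-8 + i \sqrt{17}\right) \left(-77\right) = 616 - 77 i \sqrt{17}$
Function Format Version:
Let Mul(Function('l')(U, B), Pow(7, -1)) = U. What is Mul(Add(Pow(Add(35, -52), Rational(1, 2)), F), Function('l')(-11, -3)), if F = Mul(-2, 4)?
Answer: Add(616, Mul(-77, I, Pow(17, Rational(1, 2)))) ≈ Add(616.00, Mul(-317.48, I))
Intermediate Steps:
F = -8
Function('l')(U, B) = Mul(7, U)
Mul(Add(Pow(Add(35, -52), Rational(1, 2)), F), Function('l')(-11, -3)) = Mul(Add(Pow(Add(35, -52), Rational(1, 2)), -8), Mul(7, -11)) = Mul(Add(Pow(-17, Rational(1, 2)), -8), -77) = Mul(Add(Mul(I, Pow(17, Rational(1, 2))), -8), -77) = Mul(Add(-8, Mul(I, Pow(17, Rational(1, 2)))), -77) = Add(616, Mul(-77, I, Pow(17, Rational(1, 2))))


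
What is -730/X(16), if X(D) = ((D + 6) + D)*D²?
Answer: -365/4864 ≈ -0.075041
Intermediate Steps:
X(D) = D²*(6 + 2*D) (X(D) = ((6 + D) + D)*D² = (6 + 2*D)*D² = D²*(6 + 2*D))
-730/X(16) = -730*1/(512*(3 + 16)) = -730/(2*256*19) = -730/9728 = -730*1/9728 = -365/4864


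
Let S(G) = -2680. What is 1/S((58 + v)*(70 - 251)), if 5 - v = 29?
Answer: -1/2680 ≈ -0.00037313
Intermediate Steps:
v = -24 (v = 5 - 1*29 = 5 - 29 = -24)
1/S((58 + v)*(70 - 251)) = 1/(-2680) = -1/2680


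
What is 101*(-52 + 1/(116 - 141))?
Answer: -131401/25 ≈ -5256.0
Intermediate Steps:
101*(-52 + 1/(116 - 141)) = 101*(-52 + 1/(-25)) = 101*(-52 - 1/25) = 101*(-1301/25) = -131401/25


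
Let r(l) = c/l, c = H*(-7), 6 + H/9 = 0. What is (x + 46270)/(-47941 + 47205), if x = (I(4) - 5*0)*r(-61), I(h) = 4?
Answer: -1410479/22448 ≈ -62.833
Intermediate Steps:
H = -54 (H = -54 + 9*0 = -54 + 0 = -54)
c = 378 (c = -54*(-7) = 378)
r(l) = 378/l
x = -1512/61 (x = (4 - 5*0)*(378/(-61)) = (4 + 0)*(378*(-1/61)) = 4*(-378/61) = -1512/61 ≈ -24.787)
(x + 46270)/(-47941 + 47205) = (-1512/61 + 46270)/(-47941 + 47205) = (2820958/61)/(-736) = (2820958/61)*(-1/736) = -1410479/22448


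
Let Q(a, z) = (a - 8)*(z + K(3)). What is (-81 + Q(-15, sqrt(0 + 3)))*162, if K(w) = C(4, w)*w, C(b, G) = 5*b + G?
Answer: -270216 - 3726*sqrt(3) ≈ -2.7667e+5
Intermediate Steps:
C(b, G) = G + 5*b
K(w) = w*(20 + w) (K(w) = (w + 5*4)*w = (w + 20)*w = (20 + w)*w = w*(20 + w))
Q(a, z) = (-8 + a)*(69 + z) (Q(a, z) = (a - 8)*(z + 3*(20 + 3)) = (-8 + a)*(z + 3*23) = (-8 + a)*(z + 69) = (-8 + a)*(69 + z))
(-81 + Q(-15, sqrt(0 + 3)))*162 = (-81 + (-552 - 8*sqrt(0 + 3) + 69*(-15) - 15*sqrt(0 + 3)))*162 = (-81 + (-552 - 8*sqrt(3) - 1035 - 15*sqrt(3)))*162 = (-81 + (-1587 - 23*sqrt(3)))*162 = (-1668 - 23*sqrt(3))*162 = -270216 - 3726*sqrt(3)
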